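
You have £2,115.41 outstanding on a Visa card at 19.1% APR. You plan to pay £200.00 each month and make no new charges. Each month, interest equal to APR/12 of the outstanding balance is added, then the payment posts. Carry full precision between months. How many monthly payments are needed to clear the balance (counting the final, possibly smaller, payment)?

Monthly rate r = 19.1%/12 = 1.59167% = 0.0159167.
Recurrence: B ← B·(1+r) − £200.00.
Month 1: interest £33.67; balance after payment £1,949.08.
Month 2: interest £31.02; balance after payment £1,780.10.
Closed form: n = −ln(1 − rB₀/P)/ln(1+r) = −ln(0.83165)/ln(1.01592) ≈ 11.674, so the balance reaches zero during payment 12.

12 payments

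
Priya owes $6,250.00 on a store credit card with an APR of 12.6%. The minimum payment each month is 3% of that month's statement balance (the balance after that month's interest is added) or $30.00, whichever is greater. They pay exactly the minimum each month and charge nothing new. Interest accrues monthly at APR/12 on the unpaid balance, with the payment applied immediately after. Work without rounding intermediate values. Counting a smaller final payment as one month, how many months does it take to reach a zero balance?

Monthly rate r = 12.6%/12 = 1.05% = 0.0105.
While 3% of the post-interest balance exceeds $30.00, each month B ← (B·(1+r))·(1 − 0.03), i.e. B shrinks by the factor (1+r)·0.97 = 0.98018.
This holds for months 1–93. Entering month 94 the balance is $971.69; 3% of the post-interest balance is now below $30.00, so the flat $30.00 minimum applies from here.
From month 94 a fixed $30.00 at rate r clears $971.69 in 40 more payments. Total: 93 + 40 = 133 months.

133 months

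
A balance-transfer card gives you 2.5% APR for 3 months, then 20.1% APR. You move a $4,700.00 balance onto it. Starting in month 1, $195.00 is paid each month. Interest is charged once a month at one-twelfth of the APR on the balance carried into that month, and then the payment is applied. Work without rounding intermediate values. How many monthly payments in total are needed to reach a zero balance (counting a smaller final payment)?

30 months

Promo months 1–3 at r₀ = 2.5%/12 = 0.00208333; months 4+ at r₁ = 20.1%/12 = 0.01675.
After month 3: iterate B ← B·(1+r₀) − $195.00 for 3 months → $4,143.22.
Then at r₁ with $195.00/mo: n₂ = −ln(1 − r₁·B/P)/ln(1+r₁) ≈ 26.48 → 27 more payments.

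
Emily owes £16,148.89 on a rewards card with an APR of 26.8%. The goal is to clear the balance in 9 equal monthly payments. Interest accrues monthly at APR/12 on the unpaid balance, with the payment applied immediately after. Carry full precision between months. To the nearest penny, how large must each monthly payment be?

£2,000.58

Monthly rate r = 26.8%/12 = 2.23333% = 0.0223333.
Level-payment amortization: P = B₀·r / (1 − (1+r)^(−n)) = 16148.89·0.0223333 / (1 − 1.02233^(−9)).
Denominator 1 − (1+r)^(−9) = 0.180276645.
P = 360.659 / 0.180276645 ≈ 2000.58.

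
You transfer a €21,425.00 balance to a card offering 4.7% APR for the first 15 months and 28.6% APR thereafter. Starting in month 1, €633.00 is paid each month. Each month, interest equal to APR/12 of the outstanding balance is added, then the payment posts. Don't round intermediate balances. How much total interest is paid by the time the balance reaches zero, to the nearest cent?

€6,058.65

Promo months 1–15 at r₀ = 4.7%/12 = 0.00391667; months 16+ at r₁ = 28.6%/12 = 0.0238333.
After month 15: iterate B ← B·(1+r₀) − €633.00 for 15 months → €12,959.03.
Then at r₁ with €633.00/mo: n₂ = −ln(1 − r₁·B/P)/ln(1+r₁) ≈ 28.42 → 29 more payments.
Total paid = 43·€633.00 + €264.65 = €27,483.65; interest = €27,483.65 − €21,425.00 = €6,058.65.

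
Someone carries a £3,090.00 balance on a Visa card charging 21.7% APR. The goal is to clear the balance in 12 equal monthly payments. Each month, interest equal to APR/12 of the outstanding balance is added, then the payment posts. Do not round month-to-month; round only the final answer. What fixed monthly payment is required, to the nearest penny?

Monthly rate r = 21.7%/12 = 1.80833% = 0.0180833.
Level-payment amortization: P = B₀·r / (1 − (1+r)^(−n)) = 3090.00·0.0180833 / (1 − 1.01808^(−12)).
Denominator 1 − (1+r)^(−12) = 0.193507996.
P = 55.8775 / 0.193507996 ≈ 288.76.

£288.76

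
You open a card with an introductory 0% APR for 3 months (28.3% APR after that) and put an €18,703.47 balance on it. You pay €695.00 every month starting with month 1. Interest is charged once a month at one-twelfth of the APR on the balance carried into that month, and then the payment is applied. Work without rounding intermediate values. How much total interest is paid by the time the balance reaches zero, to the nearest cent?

Promo months 1–3 at r₀ = 0%/12 = 0; months 4+ at r₁ = 28.3%/12 = 0.0235833.
After month 3 (no interest yet): B = €18,703.47 − 3·€695.00 = €16,618.47.
Then at r₁ with €695.00/mo: n₂ = −ln(1 − r₁·B/P)/ln(1+r₁) ≈ 35.60 → 36 more payments.
Total paid = 38·€695.00 + €421.67 = €26,831.67; interest = €26,831.67 − €18,703.47 = €8,128.20.

€8,128.20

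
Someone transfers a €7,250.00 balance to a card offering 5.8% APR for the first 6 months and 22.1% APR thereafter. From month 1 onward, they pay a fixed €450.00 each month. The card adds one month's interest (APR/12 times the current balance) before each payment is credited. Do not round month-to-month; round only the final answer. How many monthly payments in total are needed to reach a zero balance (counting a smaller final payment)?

Promo months 1–6 at r₀ = 5.8%/12 = 0.00483333; months 7+ at r₁ = 22.1%/12 = 0.0184167.
After month 6: iterate B ← B·(1+r₀) − €450.00 for 6 months → €4,729.97.
Then at r₁ with €450.00/mo: n₂ = −ln(1 − r₁·B/P)/ln(1+r₁) ≈ 11.79 → 12 more payments.

18 months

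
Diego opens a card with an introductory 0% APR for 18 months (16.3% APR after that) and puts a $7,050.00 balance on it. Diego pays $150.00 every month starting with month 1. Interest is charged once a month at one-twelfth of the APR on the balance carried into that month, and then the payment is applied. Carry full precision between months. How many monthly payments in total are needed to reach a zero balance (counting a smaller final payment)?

56 payments

Promo months 1–18 at r₀ = 0%/12 = 0; months 19+ at r₁ = 16.3%/12 = 0.0135833.
After month 18 (no interest yet): B = $7,050.00 − 18·$150.00 = $4,350.00.
Then at r₁ with $150.00/mo: n₂ = −ln(1 − r₁·B/P)/ln(1+r₁) ≈ 37.11 → 38 more payments.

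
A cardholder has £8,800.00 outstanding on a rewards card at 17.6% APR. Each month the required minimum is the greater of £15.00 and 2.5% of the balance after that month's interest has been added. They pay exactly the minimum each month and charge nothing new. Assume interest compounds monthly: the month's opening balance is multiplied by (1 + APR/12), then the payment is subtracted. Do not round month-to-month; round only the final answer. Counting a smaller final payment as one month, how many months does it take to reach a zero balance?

Monthly rate r = 17.6%/12 = 1.46667% = 0.0146667.
While 2.5% of the post-interest balance exceeds £15.00, each month B ← (B·(1+r))·(1 − 0.025), i.e. B shrinks by the factor (1+r)·0.975 = 0.9893.
This holds for months 1–251. Entering month 252 the balance is £591.31; 2.5% of the post-interest balance is now below £15.00, so the flat £15.00 minimum applies from here.
From month 252 a fixed £15.00 at rate r clears £591.31 in 60 more payments. Total: 251 + 60 = 311 months.

311 months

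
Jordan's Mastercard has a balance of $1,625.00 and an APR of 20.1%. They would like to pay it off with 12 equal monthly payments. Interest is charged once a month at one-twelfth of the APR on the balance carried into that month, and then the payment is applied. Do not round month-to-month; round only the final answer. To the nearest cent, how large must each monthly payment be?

$150.61

Monthly rate r = 20.1%/12 = 1.675% = 0.01675.
Level-payment amortization: P = B₀·r / (1 − (1+r)^(−n)) = 1625.00·0.01675 / (1 − 1.01675^(−12)).
Denominator 1 − (1+r)^(−12) = 0.180724765.
P = 27.2188 / 0.180724765 ≈ 150.61.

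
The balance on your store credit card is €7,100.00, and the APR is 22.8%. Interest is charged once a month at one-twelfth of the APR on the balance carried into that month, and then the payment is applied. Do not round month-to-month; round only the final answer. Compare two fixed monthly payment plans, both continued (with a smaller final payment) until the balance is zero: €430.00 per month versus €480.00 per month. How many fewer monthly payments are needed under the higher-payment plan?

Monthly rate r = 22.8%/12 = 1.9% = 0.019.
At €430.00/mo: n = ⌈−ln(1 − rB₀/P)/ln(1+r)⌉ = 21 payments (last €0.83); total interest = total paid − €7,100.00 = €1,500.83.
At €480.00/mo: 18 payments (last €255.69); total interest €1,315.69.
Payments saved = 21 − 18 = 3.

3 fewer payments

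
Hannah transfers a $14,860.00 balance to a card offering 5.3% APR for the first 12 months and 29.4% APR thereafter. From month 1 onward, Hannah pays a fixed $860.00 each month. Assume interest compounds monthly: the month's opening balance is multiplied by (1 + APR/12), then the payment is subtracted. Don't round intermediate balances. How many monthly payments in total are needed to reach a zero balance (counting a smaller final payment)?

Promo months 1–12 at r₀ = 5.3%/12 = 0.00441667; months 13+ at r₁ = 29.4%/12 = 0.0245.
After month 12: iterate B ← B·(1+r₀) − $860.00 for 12 months → $5,092.58.
Then at r₁ with $860.00/mo: n₂ = −ln(1 − r₁·B/P)/ln(1+r₁) ≈ 6.48 → 7 more payments.

19 payments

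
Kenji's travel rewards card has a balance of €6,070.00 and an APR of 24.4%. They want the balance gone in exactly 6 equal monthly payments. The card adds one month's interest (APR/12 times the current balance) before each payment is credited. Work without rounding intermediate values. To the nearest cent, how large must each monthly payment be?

€1,084.87

Monthly rate r = 24.4%/12 = 2.03333% = 0.0203333.
Level-payment amortization: P = B₀·r / (1 − (1+r)^(−n)) = 6070.00·0.0203333 / (1 − 1.02033^(−6)).
Denominator 1 − (1+r)^(−6) = 0.113767748.
P = 123.423 / 0.113767748 ≈ 1084.87.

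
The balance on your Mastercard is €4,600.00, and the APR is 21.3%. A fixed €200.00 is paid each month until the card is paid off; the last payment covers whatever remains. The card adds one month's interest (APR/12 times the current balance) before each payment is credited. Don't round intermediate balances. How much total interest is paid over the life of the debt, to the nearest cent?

Monthly rate r = 21.3%/12 = 1.775% = 0.01775.
Payoff takes n = ⌈−ln(1 − rB₀/P)/ln(1+r)⌉ = ⌈29.820⌉ = 30 payments; the last is €164.36.
Total paid = 29·€200.00 + €164.36 = €5,964.36.
Total interest = total paid − principal = €5,964.36 − €4,600.00 = €1,364.36.

€1,364.36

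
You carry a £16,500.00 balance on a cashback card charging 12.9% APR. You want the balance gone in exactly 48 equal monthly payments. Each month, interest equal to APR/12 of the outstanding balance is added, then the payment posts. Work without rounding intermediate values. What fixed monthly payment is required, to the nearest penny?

£441.84

Monthly rate r = 12.9%/12 = 1.075% = 0.01075.
Level-payment amortization: P = B₀·r / (1 − (1+r)^(−n)) = 16500.00·0.01075 / (1 − 1.01075^(−48)).
Denominator 1 − (1+r)^(−48) = 0.4014506.
P = 177.375 / 0.4014506 ≈ 441.84.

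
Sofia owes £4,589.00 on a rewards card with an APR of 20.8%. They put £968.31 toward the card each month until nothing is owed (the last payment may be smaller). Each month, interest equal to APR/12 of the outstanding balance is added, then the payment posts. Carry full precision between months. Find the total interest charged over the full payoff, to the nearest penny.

Monthly rate r = 20.8%/12 = 1.73333% = 0.0173333.
Payoff takes n = ⌈−ln(1 − rB₀/P)/ln(1+r)⌉ = ⌈4.988⌉ = 5 payments; the last is £956.73.
Total paid = 4·£968.31 + £956.73 = £4,829.97.
Total interest = total paid − principal = £4,829.97 − £4,589.00 = £240.97.

£240.97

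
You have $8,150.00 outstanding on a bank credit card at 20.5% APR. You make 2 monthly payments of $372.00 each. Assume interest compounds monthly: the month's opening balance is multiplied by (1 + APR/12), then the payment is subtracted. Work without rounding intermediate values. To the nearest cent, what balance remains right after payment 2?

$7,680.48

Monthly rate r = 20.5%/12 = 1.70833% = 0.0170833.
Each month: B ← B·(1+r) − $372.00.
Month 1: interest $139.23; balance after payment $7,917.23.
Month 2: interest $135.25; balance after payment $7,680.48.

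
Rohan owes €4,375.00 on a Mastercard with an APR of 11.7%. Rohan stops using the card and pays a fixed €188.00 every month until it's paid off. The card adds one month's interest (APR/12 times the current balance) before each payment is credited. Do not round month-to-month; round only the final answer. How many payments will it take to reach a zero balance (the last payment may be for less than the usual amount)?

27 months

Monthly rate r = 11.7%/12 = 0.975% = 0.00975.
Recurrence: B ← B·(1+r) − €188.00.
Month 1: interest €42.66; balance after payment €4,229.66.
Month 2: interest €41.24; balance after payment €4,082.90.
Closed form: n = −ln(1 − rB₀/P)/ln(1+r) = −ln(0.77311)/ln(1.00975) ≈ 26.522, so the balance reaches zero during payment 27.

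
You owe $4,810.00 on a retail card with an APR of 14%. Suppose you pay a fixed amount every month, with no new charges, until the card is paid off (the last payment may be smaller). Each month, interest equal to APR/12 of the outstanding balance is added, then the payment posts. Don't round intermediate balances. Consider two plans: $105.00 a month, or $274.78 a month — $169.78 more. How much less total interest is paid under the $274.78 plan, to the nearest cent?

$1,508.87

Monthly rate r = 14%/12 = 1.16667% = 0.0116667.
At $105.00/mo: n = ⌈−ln(1 − rB₀/P)/ln(1+r)⌉ = 66 payments (last $95.82); total interest = total paid − $4,810.00 = $2,110.82.
At $274.78/mo: 20 payments (last $191.13); total interest $601.95.
Interest saved = $2,110.82 − $601.95 = $1,508.87.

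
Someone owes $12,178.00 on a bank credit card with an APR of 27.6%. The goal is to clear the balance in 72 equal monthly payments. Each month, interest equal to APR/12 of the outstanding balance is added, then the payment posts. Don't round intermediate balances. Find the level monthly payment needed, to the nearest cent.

Monthly rate r = 27.6%/12 = 2.3% = 0.023.
Level-payment amortization: P = B₀·r / (1 − (1+r)^(−n)) = 12178.00·0.023 / (1 − 1.023^(−72)).
Denominator 1 − (1+r)^(−72) = 0.805484429.
P = 280.094 / 0.805484429 ≈ 347.73.

$347.73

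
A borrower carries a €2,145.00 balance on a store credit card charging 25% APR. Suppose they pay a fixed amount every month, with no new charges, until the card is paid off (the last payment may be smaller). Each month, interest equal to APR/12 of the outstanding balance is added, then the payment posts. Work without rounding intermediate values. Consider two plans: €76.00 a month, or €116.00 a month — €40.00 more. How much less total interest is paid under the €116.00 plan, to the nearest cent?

€530.98

Monthly rate r = 25%/12 = 2.08333% = 0.0208333.
At €76.00/mo: n = ⌈−ln(1 − rB₀/P)/ln(1+r)⌉ = 44 payments (last €0.32); total interest = total paid − €2,145.00 = €1,123.32.
At €116.00/mo: 24 payments (last €69.34); total interest €592.34.
Interest saved = €1,123.32 − €592.34 = €530.98.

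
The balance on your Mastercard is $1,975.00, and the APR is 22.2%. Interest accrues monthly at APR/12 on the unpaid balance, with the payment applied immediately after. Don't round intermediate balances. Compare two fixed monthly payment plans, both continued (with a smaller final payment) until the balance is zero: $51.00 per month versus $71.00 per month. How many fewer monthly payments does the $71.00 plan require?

29 fewer payments

Monthly rate r = 22.2%/12 = 1.85% = 0.0185.
At $51.00/mo: n = ⌈−ln(1 − rB₀/P)/ln(1+r)⌉ = 69 payments (last $38.37); total interest = total paid − $1,975.00 = $1,531.37.
At $71.00/mo: 40 payments (last $30.76); total interest $824.76.
Payments saved = 69 − 40 = 29.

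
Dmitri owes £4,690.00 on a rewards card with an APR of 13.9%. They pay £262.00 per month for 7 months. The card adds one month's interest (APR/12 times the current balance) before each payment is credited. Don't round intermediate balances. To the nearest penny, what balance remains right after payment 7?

Monthly rate r = 13.9%/12 = 1.15833% = 0.0115833.
Each month: B ← B·(1+r) − £262.00.
Month 1: interest £54.33; balance after payment £4,482.33.
Month 2: interest £51.92; balance after payment £4,272.25.
Month 3: interest £49.49; balance after payment £4,059.73.
Month 4: interest £47.03; balance after payment £3,844.76.
Month 5: interest £44.54; balance after payment £3,627.29.
Month 6: interest £42.02; balance after payment £3,407.31.
Month 7: interest £39.47; balance after payment £3,184.78.

£3,184.78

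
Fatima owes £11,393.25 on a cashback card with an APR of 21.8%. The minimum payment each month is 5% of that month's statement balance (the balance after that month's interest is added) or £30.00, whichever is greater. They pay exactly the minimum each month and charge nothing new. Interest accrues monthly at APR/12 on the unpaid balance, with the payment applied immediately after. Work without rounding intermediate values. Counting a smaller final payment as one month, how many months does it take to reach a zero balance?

114 months

Monthly rate r = 21.8%/12 = 1.81667% = 0.0181667.
While 5% of the post-interest balance exceeds £30.00, each month B ← (B·(1+r))·(1 − 0.05), i.e. B shrinks by the factor (1+r)·0.95 = 0.96726.
This holds for months 1–89. Entering month 90 the balance is £588.75; 5% of the post-interest balance is now below £30.00, so the flat £30.00 minimum applies from here.
From month 90 a fixed £30.00 at rate r clears £588.75 in 25 more payments. Total: 89 + 25 = 114 months.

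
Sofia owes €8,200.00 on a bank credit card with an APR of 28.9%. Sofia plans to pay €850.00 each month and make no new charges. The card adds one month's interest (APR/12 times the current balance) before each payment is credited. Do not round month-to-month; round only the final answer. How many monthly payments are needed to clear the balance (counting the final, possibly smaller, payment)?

Monthly rate r = 28.9%/12 = 2.40833% = 0.0240833.
Recurrence: B ← B·(1+r) − €850.00.
Month 1: interest €197.48; balance after payment €7,547.48.
Month 2: interest €181.77; balance after payment €6,879.25.
Closed form: n = −ln(1 − rB₀/P)/ln(1+r) = −ln(0.76767)/ln(1.02408) ≈ 11.110, so the balance reaches zero during payment 12.

12 months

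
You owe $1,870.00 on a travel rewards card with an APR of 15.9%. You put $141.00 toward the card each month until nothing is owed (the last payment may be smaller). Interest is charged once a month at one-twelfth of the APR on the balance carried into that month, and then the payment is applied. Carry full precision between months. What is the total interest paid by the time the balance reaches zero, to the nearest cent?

$200.30

Monthly rate r = 15.9%/12 = 1.325% = 0.01325.
Payoff takes n = ⌈−ln(1 − rB₀/P)/ln(1+r)⌉ = ⌈14.682⌉ = 15 payments; the last is $96.30.
Total paid = 14·$141.00 + $96.30 = $2,070.30.
Total interest = total paid − principal = $2,070.30 − $1,870.00 = $200.30.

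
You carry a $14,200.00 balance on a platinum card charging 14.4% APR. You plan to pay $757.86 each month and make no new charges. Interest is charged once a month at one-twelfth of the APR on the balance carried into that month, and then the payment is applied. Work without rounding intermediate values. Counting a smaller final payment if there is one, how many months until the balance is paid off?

22 payments

Monthly rate r = 14.4%/12 = 1.2% = 0.012.
Recurrence: B ← B·(1+r) − $757.86.
Month 1: interest $170.40; balance after payment $13,612.54.
Month 2: interest $163.35; balance after payment $13,018.03.
Closed form: n = −ln(1 − rB₀/P)/ln(1+r) = −ln(0.77516)/ln(1.012) ≈ 21.351, so the balance reaches zero during payment 22.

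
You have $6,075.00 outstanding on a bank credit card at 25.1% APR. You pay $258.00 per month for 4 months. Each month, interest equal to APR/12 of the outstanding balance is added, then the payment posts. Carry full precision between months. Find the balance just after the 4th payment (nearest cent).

$5,534.61

Monthly rate r = 25.1%/12 = 2.09167% = 0.0209167.
Each month: B ← B·(1+r) − $258.00.
Month 1: interest $127.07; balance after payment $5,944.07.
Month 2: interest $124.33; balance after payment $5,810.40.
Month 3: interest $121.53; balance after payment $5,673.93.
Month 4: interest $118.68; balance after payment $5,534.61.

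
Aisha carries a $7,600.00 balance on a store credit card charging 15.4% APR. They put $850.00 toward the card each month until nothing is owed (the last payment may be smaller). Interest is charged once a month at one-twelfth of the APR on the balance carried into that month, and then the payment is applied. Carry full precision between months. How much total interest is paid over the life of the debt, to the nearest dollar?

$526

Monthly rate r = 15.4%/12 = 1.28333% = 0.0128333.
Payoff takes n = ⌈−ln(1 − rB₀/P)/ln(1+r)⌉ = ⌈9.558⌉ = 10 payments; the last is $475.57.
Total paid = 9·$850.00 + $475.57 = $8,125.57.
Total interest = total paid − principal = $8,125.57 − $7,600.00 = $525.57.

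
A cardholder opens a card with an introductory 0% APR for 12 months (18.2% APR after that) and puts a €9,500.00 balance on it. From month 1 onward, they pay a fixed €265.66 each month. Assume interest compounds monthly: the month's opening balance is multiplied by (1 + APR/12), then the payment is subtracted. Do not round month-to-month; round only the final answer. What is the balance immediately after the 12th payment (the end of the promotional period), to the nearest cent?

€6,312.08

Promo months 1–12 at r₀ = 0%/12 = 0; months 13+ at r₁ = 18.2%/12 = 0.0151667.
After month 12 (no interest yet): B = €9,500.00 − 12·€265.66 = €6,312.08.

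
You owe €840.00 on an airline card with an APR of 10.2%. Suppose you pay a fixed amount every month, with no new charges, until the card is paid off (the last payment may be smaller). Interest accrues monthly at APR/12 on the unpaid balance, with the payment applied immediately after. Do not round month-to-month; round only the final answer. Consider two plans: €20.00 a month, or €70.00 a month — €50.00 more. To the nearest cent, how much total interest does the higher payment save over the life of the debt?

€153.69

Monthly rate r = 10.2%/12 = 0.85% = 0.0085.
At €20.00/mo: n = ⌈−ln(1 − rB₀/P)/ln(1+r)⌉ = 53 payments (last €3.51); total interest = total paid − €840.00 = €203.51.
At €70.00/mo: 13 payments (last €49.82); total interest €49.82.
Interest saved = €203.51 − €49.82 = €153.69.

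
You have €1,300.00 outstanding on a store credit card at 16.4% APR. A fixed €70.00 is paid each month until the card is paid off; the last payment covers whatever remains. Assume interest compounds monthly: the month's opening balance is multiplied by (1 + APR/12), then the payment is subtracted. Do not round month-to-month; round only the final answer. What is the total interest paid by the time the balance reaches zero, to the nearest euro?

Monthly rate r = 16.4%/12 = 1.36667% = 0.0136667.
Payoff takes n = ⌈−ln(1 − rB₀/P)/ln(1+r)⌉ = ⌈21.569⌉ = 22 payments; the last is €39.92.
Total paid = 21·€70.00 + €39.92 = €1,509.92.
Total interest = total paid − principal = €1,509.92 − €1,300.00 = €209.92.

€210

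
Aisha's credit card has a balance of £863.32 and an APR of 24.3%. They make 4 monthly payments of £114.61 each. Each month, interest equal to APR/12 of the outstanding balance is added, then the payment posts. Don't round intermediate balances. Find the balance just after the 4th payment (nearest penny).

Monthly rate r = 24.3%/12 = 2.025% = 0.02025.
Each month: B ← B·(1+r) − £114.61.
Month 1: interest £17.48; balance after payment £766.19.
Month 2: interest £15.52; balance after payment £667.10.
Month 3: interest £13.51; balance after payment £566.00.
Month 4: interest £11.46; balance after payment £462.85.

£462.85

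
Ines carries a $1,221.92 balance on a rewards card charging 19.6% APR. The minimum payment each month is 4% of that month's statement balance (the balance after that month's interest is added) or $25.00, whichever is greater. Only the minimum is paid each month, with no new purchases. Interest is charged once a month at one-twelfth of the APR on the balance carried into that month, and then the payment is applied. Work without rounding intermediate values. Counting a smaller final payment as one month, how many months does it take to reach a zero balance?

Monthly rate r = 19.6%/12 = 1.63333% = 0.0163333.
While 4% of the post-interest balance exceeds $25.00, each month B ← (B·(1+r))·(1 − 0.04), i.e. B shrinks by the factor (1+r)·0.96 = 0.97568.
This holds for months 1–28. Entering month 29 the balance is $613.27; 4% of the post-interest balance is now below $25.00, so the flat $25.00 minimum applies from here.
From month 29 a fixed $25.00 at rate r clears $613.27 in 32 more payments. Total: 28 + 32 = 60 months.

60 months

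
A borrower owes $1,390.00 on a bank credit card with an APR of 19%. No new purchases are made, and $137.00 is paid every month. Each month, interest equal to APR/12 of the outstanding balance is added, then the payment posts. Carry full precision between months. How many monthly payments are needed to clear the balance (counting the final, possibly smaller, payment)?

Monthly rate r = 19%/12 = 1.58333% = 0.0158333.
Recurrence: B ← B·(1+r) − $137.00.
Month 1: interest $22.01; balance after payment $1,275.01.
Month 2: interest $20.19; balance after payment $1,158.20.
Closed form: n = −ln(1 − rB₀/P)/ln(1+r) = −ln(0.83936)/ln(1.01583) ≈ 11.148, so the balance reaches zero during payment 12.

12 payments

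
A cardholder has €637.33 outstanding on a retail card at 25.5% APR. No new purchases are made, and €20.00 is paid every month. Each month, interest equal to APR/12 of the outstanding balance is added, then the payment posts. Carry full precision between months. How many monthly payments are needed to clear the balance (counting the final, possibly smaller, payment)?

54 months

Monthly rate r = 25.5%/12 = 2.125% = 0.02125.
Recurrence: B ← B·(1+r) − €20.00.
Month 1: interest €13.54; balance after payment €630.87.
Month 2: interest €13.41; balance after payment €624.28.
Closed form: n = −ln(1 − rB₀/P)/ln(1+r) = −ln(0.32284)/ln(1.02125) ≈ 53.768, so the balance reaches zero during payment 54.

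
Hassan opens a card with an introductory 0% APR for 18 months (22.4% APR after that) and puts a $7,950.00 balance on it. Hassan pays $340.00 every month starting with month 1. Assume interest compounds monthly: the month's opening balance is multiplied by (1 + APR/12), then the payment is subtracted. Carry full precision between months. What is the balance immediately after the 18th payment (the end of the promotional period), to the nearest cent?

$1,830.00

Promo months 1–18 at r₀ = 0%/12 = 0; months 19+ at r₁ = 22.4%/12 = 0.0186667.
After month 18 (no interest yet): B = $7,950.00 − 18·$340.00 = $1,830.00.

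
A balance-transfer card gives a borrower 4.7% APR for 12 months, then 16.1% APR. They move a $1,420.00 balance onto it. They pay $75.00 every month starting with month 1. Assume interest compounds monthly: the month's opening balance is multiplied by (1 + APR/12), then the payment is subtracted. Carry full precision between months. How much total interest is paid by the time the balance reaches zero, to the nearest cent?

$83.63

Promo months 1–12 at r₀ = 4.7%/12 = 0.00391667; months 13+ at r₁ = 16.1%/12 = 0.0134167.
After month 12: iterate B ← B·(1+r₀) − $75.00 for 12 months → $568.55.
Then at r₁ with $75.00/mo: n₂ = −ln(1 − r₁·B/P)/ln(1+r₁) ≈ 8.05 → 9 more payments.
Total paid = 20·$75.00 + $3.63 = $1,503.63; interest = $1,503.63 − $1,420.00 = $83.63.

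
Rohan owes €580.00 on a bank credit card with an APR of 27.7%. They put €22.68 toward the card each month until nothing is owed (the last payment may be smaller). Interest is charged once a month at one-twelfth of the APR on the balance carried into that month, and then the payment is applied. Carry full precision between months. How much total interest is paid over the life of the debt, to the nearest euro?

Monthly rate r = 27.7%/12 = 2.30833% = 0.0230833.
Payoff takes n = ⌈−ln(1 − rB₀/P)/ln(1+r)⌉ = ⌈39.103⌉ = 40 payments; the last is €2.36.
Total paid = 39·€22.68 + €2.36 = €886.88.
Total interest = total paid − principal = €886.88 − €580.00 = €306.88.

€307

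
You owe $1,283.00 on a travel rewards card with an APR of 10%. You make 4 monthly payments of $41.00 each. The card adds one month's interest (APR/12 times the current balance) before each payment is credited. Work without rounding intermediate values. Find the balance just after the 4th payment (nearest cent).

Monthly rate r = 10%/12 = 0.833333% = 0.00833333.
Each month: B ← B·(1+r) − $41.00.
Month 1: interest $10.69; balance after payment $1,252.69.
Month 2: interest $10.44; balance after payment $1,222.13.
Month 3: interest $10.18; balance after payment $1,191.32.
Month 4: interest $9.93; balance after payment $1,160.24.

$1,160.24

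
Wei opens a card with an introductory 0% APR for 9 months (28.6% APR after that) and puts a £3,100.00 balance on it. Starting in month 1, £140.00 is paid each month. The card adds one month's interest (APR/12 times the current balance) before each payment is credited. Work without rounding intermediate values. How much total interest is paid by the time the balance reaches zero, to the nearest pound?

£394

Promo months 1–9 at r₀ = 0%/12 = 0; months 10+ at r₁ = 28.6%/12 = 0.0238333.
After month 9 (no interest yet): B = £3,100.00 − 9·£140.00 = £1,840.00.
Then at r₁ with £140.00/mo: n₂ = −ln(1 − r₁·B/P)/ln(1+r₁) ≈ 15.95 → 16 more payments.
Total paid = 24·£140.00 + £133.58 = £3,493.58; interest = £3,493.58 − £3,100.00 = £393.58.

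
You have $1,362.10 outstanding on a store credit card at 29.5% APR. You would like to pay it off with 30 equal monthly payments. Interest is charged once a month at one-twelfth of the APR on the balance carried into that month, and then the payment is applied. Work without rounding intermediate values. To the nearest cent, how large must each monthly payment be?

Monthly rate r = 29.5%/12 = 2.45833% = 0.0245833.
Level-payment amortization: P = B₀·r / (1 − (1+r)^(−n)) = 1362.10·0.0245833 / (1 − 1.02458^(−30)).
Denominator 1 − (1+r)^(−30) = 0.517406588.
P = 33.485 / 0.517406588 ≈ 64.72.

$64.72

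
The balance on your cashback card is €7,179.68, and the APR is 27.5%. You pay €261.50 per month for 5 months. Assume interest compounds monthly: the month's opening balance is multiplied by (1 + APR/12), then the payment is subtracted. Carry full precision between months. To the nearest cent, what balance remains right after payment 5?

€6,672.12

Monthly rate r = 27.5%/12 = 2.29167% = 0.0229167.
Each month: B ← B·(1+r) − €261.50.
Month 1: interest €164.53; balance after payment €7,082.71.
Month 2: interest €162.31; balance after payment €6,983.53.
Month 3: interest €160.04; balance after payment €6,882.07.
Month 4: interest €157.71; balance after payment €6,778.28.
Month 5: interest €155.34; balance after payment €6,672.12.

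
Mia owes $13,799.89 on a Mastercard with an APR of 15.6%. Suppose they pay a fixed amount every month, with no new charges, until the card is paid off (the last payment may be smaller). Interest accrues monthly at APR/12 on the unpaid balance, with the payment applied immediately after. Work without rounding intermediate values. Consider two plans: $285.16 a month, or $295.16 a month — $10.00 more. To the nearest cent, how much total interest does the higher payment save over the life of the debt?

$508.83

Monthly rate r = 15.6%/12 = 1.3% = 0.013.
At $285.16/mo: n = ⌈−ln(1 − rB₀/P)/ln(1+r)⌉ = 77 payments (last $226.19); total interest = total paid − $13,799.89 = $8,098.46.
At $295.16/mo: 73 payments (last $138.00); total interest $7,589.63.
Interest saved = $8,098.46 − $7,589.63 = $508.83.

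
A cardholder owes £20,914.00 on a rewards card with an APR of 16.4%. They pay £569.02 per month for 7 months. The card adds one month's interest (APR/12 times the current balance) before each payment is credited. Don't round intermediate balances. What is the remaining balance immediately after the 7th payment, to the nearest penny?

Monthly rate r = 16.4%/12 = 1.36667% = 0.0136667.
Each month: B ← B·(1+r) − £569.02.
Month 1: interest £285.82; balance after payment £20,630.80.
Month 2: interest £281.95; balance after payment £20,343.74.
Month 3: interest £278.03; balance after payment £20,052.75.
Month 4: interest £274.05; balance after payment £19,757.78.
Month 5: interest £270.02; balance after payment £19,458.79.
Month 6: interest £265.94; balance after payment £19,155.70.
Month 7: interest £261.79; balance after payment £18,848.48.

£18,848.48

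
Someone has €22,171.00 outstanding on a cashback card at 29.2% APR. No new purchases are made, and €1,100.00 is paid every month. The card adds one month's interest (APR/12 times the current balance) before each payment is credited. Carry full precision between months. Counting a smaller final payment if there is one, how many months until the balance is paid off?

29 payments

Monthly rate r = 29.2%/12 = 2.43333% = 0.0243333.
Recurrence: B ← B·(1+r) − €1,100.00.
Month 1: interest €539.49; balance after payment €21,610.49.
Month 2: interest €525.86; balance after payment €21,036.35.
Closed form: n = −ln(1 − rB₀/P)/ln(1+r) = −ln(0.50955)/ln(1.02433) ≈ 28.044, so the balance reaches zero during payment 29.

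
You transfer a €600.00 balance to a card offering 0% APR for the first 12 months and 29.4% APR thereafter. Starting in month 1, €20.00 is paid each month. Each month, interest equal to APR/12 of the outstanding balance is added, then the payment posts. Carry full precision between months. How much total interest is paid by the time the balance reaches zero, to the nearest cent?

Promo months 1–12 at r₀ = 0%/12 = 0; months 13+ at r₁ = 29.4%/12 = 0.0245.
After month 12 (no interest yet): B = €600.00 − 12·€20.00 = €360.00.
Then at r₁ with €20.00/mo: n₂ = −ln(1 − r₁·B/P)/ln(1+r₁) ≈ 24.03 → 25 more payments.
Total paid = 36·€20.00 + €0.58 = €720.58; interest = €720.58 − €600.00 = €120.58.

€120.58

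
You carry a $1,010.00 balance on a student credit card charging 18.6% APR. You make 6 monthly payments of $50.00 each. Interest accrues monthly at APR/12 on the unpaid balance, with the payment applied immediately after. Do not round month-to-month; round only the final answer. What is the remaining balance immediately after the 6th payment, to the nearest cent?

$795.78

Monthly rate r = 18.6%/12 = 1.55% = 0.0155.
Each month: B ← B·(1+r) − $50.00.
Month 1: interest $15.66; balance after payment $975.65.
Month 2: interest $15.12; balance after payment $940.78.
Month 3: interest $14.58; balance after payment $905.36.
Month 4: interest $14.03; balance after payment $869.39.
Month 5: interest $13.48; balance after payment $832.87.
Month 6: interest $12.91; balance after payment $795.78.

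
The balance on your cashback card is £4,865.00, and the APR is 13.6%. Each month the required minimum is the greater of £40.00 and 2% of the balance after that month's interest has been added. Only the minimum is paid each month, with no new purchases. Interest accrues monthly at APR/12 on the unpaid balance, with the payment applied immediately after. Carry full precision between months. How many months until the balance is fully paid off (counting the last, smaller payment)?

174 months

Monthly rate r = 13.6%/12 = 1.13333% = 0.0113333.
While 2% of the post-interest balance exceeds £40.00, each month B ← (B·(1+r))·(1 − 0.02), i.e. B shrinks by the factor (1+r)·0.98 = 0.99111.
This holds for months 1–101. Entering month 102 the balance is £1,973.53; 2% of the post-interest balance is now below £40.00, so the flat £40.00 minimum applies from here.
From month 102 a fixed £40.00 at rate r clears £1,973.53 in 73 more payments. Total: 101 + 73 = 174 months.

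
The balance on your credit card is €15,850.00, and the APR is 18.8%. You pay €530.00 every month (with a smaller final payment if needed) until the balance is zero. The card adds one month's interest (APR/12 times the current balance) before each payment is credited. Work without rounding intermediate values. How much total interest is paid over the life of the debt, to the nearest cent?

€5,701.58

Monthly rate r = 18.8%/12 = 1.56667% = 0.0156667.
Payoff takes n = ⌈−ln(1 − rB₀/P)/ln(1+r)⌉ = ⌈40.662⌉ = 41 payments; the last is €351.58.
Total paid = 40·€530.00 + €351.58 = €21,551.58.
Total interest = total paid − principal = €21,551.58 − €15,850.00 = €5,701.58.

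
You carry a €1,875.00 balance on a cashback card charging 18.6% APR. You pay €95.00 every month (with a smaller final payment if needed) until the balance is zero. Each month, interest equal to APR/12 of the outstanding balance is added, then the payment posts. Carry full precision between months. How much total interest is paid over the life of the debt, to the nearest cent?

Monthly rate r = 18.6%/12 = 1.55% = 0.0155.
Payoff takes n = ⌈−ln(1 − rB₀/P)/ln(1+r)⌉ = ⌈23.741⌉ = 24 payments; the last is €70.58.
Total paid = 23·€95.00 + €70.58 = €2,255.58.
Total interest = total paid − principal = €2,255.58 − €1,875.00 = €380.58.

€380.58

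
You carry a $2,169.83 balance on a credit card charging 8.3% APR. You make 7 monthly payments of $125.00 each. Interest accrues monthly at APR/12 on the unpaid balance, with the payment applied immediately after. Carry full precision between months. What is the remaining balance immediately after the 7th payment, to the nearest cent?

$1,383.72

Monthly rate r = 8.3%/12 = 0.691667% = 0.00691667.
Each month: B ← B·(1+r) − $125.00.
Month 1: interest $15.01; balance after payment $2,059.84.
Month 2: interest $14.25; balance after payment $1,949.09.
Month 3: interest $13.48; balance after payment $1,837.57.
Month 4: interest $12.71; balance after payment $1,725.28.
Month 5: interest $11.93; balance after payment $1,612.21.
Month 6: interest $11.15; balance after payment $1,498.36.
Month 7: interest $10.36; balance after payment $1,383.72.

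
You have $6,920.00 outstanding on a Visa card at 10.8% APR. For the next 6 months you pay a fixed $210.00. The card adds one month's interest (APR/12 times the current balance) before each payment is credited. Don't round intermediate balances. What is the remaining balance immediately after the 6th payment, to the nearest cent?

Monthly rate r = 10.8%/12 = 0.9% = 0.009.
Each month: B ← B·(1+r) − $210.00.
Month 1: interest $62.28; balance after payment $6,772.28.
Month 2: interest $60.95; balance after payment $6,623.23.
Month 3: interest $59.61; balance after payment $6,472.84.
Month 4: interest $58.26; balance after payment $6,321.10.
Month 5: interest $56.89; balance after payment $6,167.99.
Month 6: interest $55.51; balance after payment $6,013.50.

$6,013.50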